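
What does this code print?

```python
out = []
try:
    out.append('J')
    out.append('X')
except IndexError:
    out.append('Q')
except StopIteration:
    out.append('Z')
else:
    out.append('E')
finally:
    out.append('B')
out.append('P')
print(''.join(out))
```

Execution trace: 'J' (try body) → 'X' (try body, no exception) → 'E' (else) → 'B' (finally) → 'P' (after the try/except). Output: JXEBP

Answer: JXEBP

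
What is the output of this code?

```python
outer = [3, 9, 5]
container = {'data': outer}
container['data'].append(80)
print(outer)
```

Key concept: dict holds reference to list.
Step by step:
`outer = [3, 9, 5]` → outer = [3, 9, 5]
`container = {'data': outer}` → container = {'data': [3, 9, 5]}
`container['data'].append(80)` → outer = [3, 9, 5, 80]; container = {'data': [3, 9, 5, 80]}
`print(outer)` → prints [3, 9, 5, 80]

Answer: [3, 9, 5, 80]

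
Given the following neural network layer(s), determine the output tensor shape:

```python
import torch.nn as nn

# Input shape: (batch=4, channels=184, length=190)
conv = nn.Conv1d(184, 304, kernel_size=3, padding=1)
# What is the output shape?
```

Input: (4, 184, 190) -> Output: (4, 304, 190)

Answer: (4, 304, 190)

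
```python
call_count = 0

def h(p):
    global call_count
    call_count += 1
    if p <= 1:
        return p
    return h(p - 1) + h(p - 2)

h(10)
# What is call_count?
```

Calls(p) = 1 + Calls(p-1) + Calls(p-2); Calls(0)=Calls(1)=1. For p=10 this gives 177.

Answer: 177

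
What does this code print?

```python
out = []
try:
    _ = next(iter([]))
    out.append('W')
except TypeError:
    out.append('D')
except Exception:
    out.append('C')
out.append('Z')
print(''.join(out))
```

Execution trace: 'C' (except Exception) → 'Z' (after the try/except). Output: CZ

Answer: CZ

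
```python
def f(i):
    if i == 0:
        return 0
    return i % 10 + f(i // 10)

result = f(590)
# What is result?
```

Sum of digits of 590: 0 + 9 + 5 = 14

Answer: 14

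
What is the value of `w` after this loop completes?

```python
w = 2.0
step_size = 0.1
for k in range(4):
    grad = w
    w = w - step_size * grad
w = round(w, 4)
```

Gradient descent: w = 2.0 * (1 - 0.1)^4
`w` takes the values: 2.0 → 1.8 → 1.62 → 1.458 → 1.3122

Answer: 1.3122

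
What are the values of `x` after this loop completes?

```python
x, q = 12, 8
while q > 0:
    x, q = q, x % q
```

GCD of 12 and 8
`x` takes the values: 12 → 8 → 4

Answer: 4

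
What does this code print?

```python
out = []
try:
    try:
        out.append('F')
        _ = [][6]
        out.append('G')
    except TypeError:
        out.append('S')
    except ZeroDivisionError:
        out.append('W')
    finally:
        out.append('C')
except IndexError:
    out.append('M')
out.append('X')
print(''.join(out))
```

Execution trace: 'F' (inner try body) → 'C' (inner finally) → 'M' (outer except IndexError) → 'X' (after the try/except). Output: FCMX

Answer: FCMX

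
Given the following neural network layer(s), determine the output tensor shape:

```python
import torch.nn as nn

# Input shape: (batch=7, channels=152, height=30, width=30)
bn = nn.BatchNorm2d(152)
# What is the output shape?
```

Input: (7, 152, 30, 30) -> Output: (7, 152, 30, 30)

Answer: (7, 152, 30, 30)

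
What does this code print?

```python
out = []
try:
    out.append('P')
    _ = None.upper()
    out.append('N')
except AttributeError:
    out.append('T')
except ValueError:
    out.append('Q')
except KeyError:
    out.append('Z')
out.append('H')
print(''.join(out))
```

Execution trace: 'P' (try body) → 'T' (except AttributeError) → 'H' (after the try/except). Output: PTH

Answer: PTH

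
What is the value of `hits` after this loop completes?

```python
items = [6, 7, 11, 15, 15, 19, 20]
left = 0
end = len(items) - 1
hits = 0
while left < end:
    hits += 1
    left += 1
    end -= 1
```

Iterations until pointers meet (list length 7)
`hits` takes the values: 0 → 1 → 2 → 3

Answer: 3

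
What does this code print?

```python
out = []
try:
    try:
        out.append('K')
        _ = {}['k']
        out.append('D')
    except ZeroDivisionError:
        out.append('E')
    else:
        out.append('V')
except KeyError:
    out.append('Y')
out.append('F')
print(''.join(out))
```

Execution trace: 'K' (try body) → 'Y' (outer except KeyError) → 'F' (after the try/except). Output: KYF

Answer: KYF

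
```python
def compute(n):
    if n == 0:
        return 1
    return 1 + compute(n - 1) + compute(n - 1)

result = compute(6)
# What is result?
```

compute(n) = 1 + 2·compute(n-1), compute(0)=1. Closed form: (1+1)·2^6 - 1 = 127.

Answer: 127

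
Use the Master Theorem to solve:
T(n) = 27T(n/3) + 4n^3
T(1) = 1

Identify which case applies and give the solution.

a=27, b=3, f(n)=4n^3. log_3(27) = 3. Since c=3 = 3, Case 2 applies: T(n) = Θ(n^log_b(a) · log n) = O(n^3 log n).

Answer: O(n^3 log n) - Case 2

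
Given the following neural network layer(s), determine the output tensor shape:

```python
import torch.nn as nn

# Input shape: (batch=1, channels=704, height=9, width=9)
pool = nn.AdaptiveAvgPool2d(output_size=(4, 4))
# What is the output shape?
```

Input: (1, 704, 9, 9) -> Output: (1, 704, 4, 4)

Answer: (1, 704, 4, 4)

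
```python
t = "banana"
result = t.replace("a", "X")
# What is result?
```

Trace:
`t = "banana"` → t = 'banana'
`result = t.replace("a", "X")` → result = 'bXnXnX'
So result = 'bXnXnX'

Answer: 'bXnXnX'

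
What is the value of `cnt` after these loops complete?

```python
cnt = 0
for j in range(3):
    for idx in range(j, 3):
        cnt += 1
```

Upper triangle: 3 + 2 + ... + 1
`cnt` takes the values: 0 → 1 → 2 → 3 → 4 → 5 → 6

Answer: 6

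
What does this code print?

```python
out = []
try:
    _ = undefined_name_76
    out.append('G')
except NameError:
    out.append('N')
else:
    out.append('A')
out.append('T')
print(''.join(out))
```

Execution trace: 'N' (except NameError) → 'T' (after the try/except). Output: NT

Answer: NT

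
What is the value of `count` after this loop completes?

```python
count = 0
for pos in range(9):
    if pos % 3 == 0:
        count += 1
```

Count numbers divisible by 3 in range(9)
`count` takes the values: 0 → 1 → 2 → 3

Answer: 3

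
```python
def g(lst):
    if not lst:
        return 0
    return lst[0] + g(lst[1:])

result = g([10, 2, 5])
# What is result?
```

10 + 2 + 5 + 0 = 17

Answer: 17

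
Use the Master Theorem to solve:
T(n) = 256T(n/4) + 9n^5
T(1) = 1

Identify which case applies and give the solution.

a=256, b=4, f(n)=9n^5. log_4(256) = 4. Since c=5 > 4 and the regularity condition holds (256(n/4)^5 = (256/4^5)n^5 with 256/4^5 < 1), Case 3 applies: T(n) = Θ(f(n)) = O(n^5).

Answer: O(n^5) - Case 3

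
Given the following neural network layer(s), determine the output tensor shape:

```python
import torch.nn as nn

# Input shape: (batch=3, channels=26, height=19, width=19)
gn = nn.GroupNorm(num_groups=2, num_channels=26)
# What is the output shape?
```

Input: (3, 26, 19, 19) -> Output: (3, 26, 19, 19)

Answer: (3, 26, 19, 19)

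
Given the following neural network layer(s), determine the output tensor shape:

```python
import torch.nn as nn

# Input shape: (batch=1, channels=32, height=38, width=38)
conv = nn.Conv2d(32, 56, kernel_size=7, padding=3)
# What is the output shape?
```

Input: (1, 32, 38, 38) -> Output: (1, 56, 38, 38)

Answer: (1, 56, 38, 38)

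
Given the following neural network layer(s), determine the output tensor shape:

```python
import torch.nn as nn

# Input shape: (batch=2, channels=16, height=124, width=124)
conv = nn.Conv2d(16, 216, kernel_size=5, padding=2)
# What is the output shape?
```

Input: (2, 16, 124, 124) -> Output: (2, 216, 124, 124)

Answer: (2, 216, 124, 124)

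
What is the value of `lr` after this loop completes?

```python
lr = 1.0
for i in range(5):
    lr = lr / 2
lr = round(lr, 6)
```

Halving LR 5 times: 1 / 2^5
`lr` takes the values: 1.0 → 0.5 → 0.25 → 0.125 → 0.0625 → 0.03125

Answer: 0.03125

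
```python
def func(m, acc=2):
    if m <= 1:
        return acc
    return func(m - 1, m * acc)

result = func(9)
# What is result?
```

Accumulator trace (n, acc): (9, 2) -> (8, 18) -> (7, 144) -> (6, 1008) -> (5, 6048) -> (4, 30240) -> (3, 120960) -> (2, 362880) -> (1, 725760) -> return 725760

Answer: 725760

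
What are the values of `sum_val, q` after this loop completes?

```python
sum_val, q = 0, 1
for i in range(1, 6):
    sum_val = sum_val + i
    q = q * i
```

Sum and factorial of 1 to 5
`sum_val, q` takes the values: (0, 1) → (1, 1) → (3, 1) → (3, 2) → (6, 2) → (6, 6) → (10, 6) → (10, 24) → (15, 24) → (15, 120)

Answer: 15, 120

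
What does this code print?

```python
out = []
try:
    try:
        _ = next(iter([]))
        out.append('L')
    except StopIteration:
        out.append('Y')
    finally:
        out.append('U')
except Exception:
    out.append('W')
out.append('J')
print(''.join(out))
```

Execution trace: 'Y' (inner except StopIteration) → 'U' (inner finally) → 'J' (after the try/except). Output: YUJ

Answer: YUJ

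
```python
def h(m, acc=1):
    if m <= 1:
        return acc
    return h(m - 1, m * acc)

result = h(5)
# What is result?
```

Accumulator trace (n, acc): (5, 1) -> (4, 5) -> (3, 20) -> (2, 60) -> (1, 120) -> return 120

Answer: 120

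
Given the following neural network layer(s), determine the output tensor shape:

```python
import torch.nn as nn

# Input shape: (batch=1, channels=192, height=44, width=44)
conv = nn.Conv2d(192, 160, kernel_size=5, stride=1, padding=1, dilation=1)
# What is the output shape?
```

Input: (1, 192, 44, 44) -> Output: (1, 160, 42, 42)

Answer: (1, 160, 42, 42)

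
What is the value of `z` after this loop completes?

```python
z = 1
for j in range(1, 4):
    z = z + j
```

Start at 1, add 1 through 3
`z` takes the values: 1 → 2 → 4 → 7

Answer: 7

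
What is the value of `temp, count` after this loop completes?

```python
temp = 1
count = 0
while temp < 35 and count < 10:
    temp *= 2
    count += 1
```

Double until >= 35 or 10 iterations
`temp, count` takes the values: (1, 0) → (2, 0) → (2, 1) → (4, 1) → (4, 2) → (8, 2) → (8, 3) → (16, 3) → (16, 4) → (32, 4) → (32, 5) → (64, 5) → (64, 6)

Answer: 64, 6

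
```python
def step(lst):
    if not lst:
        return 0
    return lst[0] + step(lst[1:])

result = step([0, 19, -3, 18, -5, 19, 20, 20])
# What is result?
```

0 + 19 + (-3) + 18 + (-5) + 19 + 20 + 20 + 0 = 88

Answer: 88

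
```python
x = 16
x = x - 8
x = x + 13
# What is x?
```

Trace:
`x = 16` → x = 16
`x = x - 8` → x = 8
`x = x + 13` → x = 21
So x = 21

Answer: 21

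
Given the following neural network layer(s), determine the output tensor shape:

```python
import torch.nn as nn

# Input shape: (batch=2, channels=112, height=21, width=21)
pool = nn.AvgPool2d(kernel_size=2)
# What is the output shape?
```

Input: (2, 112, 21, 21) -> Output: (2, 112, 10, 10)

Answer: (2, 112, 10, 10)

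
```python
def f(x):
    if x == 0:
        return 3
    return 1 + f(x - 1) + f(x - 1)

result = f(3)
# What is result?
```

f(x) = 1 + 2·f(x-1), f(0)=3. Closed form: (3+1)·2^3 - 1 = 31.

Answer: 31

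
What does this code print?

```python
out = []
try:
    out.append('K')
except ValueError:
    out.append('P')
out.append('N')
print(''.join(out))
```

Execution trace: 'K' (try body, no exception) → 'N' (after the try/except). Output: KN

Answer: KN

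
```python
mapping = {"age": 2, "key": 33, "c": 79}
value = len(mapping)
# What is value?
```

Trace:
`mapping = {"age": 2, "key": 33, "c": 79}` → mapping = {'age': 2, 'key': 33, 'c': 79}
`value = len(mapping)` → value = 3
So value = 3

Answer: 3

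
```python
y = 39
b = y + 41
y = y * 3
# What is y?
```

Trace:
`y = 39` → y = 39
`b = y + 41` → b = 80
`y = y * 3` → y = 117
So y = 117

Answer: 117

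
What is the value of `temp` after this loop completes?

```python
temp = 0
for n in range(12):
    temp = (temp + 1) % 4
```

Increment mod 4, 12 times = 0
`temp` takes the values: 0 → 1 → 2 → 3 → 0 → 1 → 2 → 3 → 0 → 1 → 2 → 3 → 0

Answer: 0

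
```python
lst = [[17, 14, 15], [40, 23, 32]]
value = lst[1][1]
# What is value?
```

Trace:
`lst = [[17, 14, 15], [40, 23, 32]]` → lst = [[17, 14, 15], [40, 23, 32]]
`value = lst[1][1]` → value = 23
So value = 23

Answer: 23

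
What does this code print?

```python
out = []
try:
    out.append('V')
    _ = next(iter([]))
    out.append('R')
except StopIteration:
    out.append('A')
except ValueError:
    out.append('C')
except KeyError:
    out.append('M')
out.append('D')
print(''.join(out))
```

Execution trace: 'V' (try body) → 'A' (except StopIteration) → 'D' (after the try/except). Output: VAD

Answer: VAD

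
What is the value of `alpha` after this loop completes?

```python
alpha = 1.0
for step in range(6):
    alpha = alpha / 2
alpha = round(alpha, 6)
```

Halving LR 6 times: 1 / 2^6
`alpha` takes the values: 1.0 → 0.5 → 0.25 → 0.125 → 0.0625 → 0.03125 → 0.015625

Answer: 0.015625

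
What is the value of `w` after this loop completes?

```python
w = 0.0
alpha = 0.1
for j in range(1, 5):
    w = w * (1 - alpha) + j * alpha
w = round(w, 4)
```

Moving average with lr=0.1
`w` takes the values: 0.0 → 0.1 → 0.29 → 0.561 → 0.9049

Answer: 0.9049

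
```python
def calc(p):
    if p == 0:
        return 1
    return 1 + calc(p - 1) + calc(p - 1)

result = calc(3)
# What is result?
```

calc(p) = 1 + 2·calc(p-1), calc(0)=1. Closed form: (1+1)·2^3 - 1 = 15.

Answer: 15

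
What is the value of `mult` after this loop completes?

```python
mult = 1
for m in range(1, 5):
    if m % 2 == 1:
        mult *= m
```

Product of odd numbers 1 to 4
`mult` takes the values: 1 → 3

Answer: 3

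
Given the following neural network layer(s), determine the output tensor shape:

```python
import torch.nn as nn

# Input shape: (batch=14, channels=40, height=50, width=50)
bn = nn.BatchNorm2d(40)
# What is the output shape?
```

Input: (14, 40, 50, 50) -> Output: (14, 40, 50, 50)

Answer: (14, 40, 50, 50)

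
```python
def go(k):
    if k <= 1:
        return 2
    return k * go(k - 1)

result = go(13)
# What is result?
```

go(13) = 13 * 12 * 11 * 10 * 9 * 8 * 7 * 6 * 5 * 4 * 3 * 2 * 2 = 12454041600

Answer: 12454041600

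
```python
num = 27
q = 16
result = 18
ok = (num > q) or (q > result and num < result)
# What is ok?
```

Trace:
`num = 27` → num = 27
`q = 16` → q = 16
`result = 18` → result = 18
`ok = (num > q) or (q > result and num < result)` → ok = True
So ok = True

Answer: True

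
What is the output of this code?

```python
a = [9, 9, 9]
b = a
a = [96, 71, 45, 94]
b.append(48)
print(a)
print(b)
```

Key concept: rebinding vs mutation: a is rebound to a new list, b still points at the original.
Step by step:
`a = [9, 9, 9]` → a = [9, 9, 9]
`b = a` → b = [9, 9, 9] (same object as a)
`a = [96, 71, 45, 94]` → a = [96, 71, 45, 94]
`b.append(48)` → b = [9, 9, 9, 48]
`print(a)` → prints [96, 71, 45, 94]
`print(b)` → prints [9, 9, 9, 48]

Answer:
[96, 71, 45, 94]
[9, 9, 9, 48]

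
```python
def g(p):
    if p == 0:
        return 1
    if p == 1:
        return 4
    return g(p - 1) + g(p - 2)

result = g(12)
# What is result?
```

Build up from base cases: g(0)=1, g(1)=4, g(2)=5, g(3)=9, g(4)=14, g(5)=23, g(6)=37, ..., g(12)=665

Answer: 665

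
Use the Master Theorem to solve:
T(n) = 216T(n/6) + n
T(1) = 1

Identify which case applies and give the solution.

a=216, b=6, f(n)=n. log_6(216) = 3. Since c=1 < 3, Case 1 applies: T(n) = Θ(n^log_b(a)) = O(n^3).

Answer: O(n^3) - Case 1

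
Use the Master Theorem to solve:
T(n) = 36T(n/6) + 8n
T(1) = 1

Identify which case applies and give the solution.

a=36, b=6, f(n)=8n. log_6(36) = 2. Since c=1 < 2, Case 1 applies: T(n) = Θ(n^log_b(a)) = O(n^2).

Answer: O(n^2) - Case 1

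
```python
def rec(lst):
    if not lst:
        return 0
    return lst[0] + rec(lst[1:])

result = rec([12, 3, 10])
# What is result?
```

12 + 3 + 10 + 0 = 25

Answer: 25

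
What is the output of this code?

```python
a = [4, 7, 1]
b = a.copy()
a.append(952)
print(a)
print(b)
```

Key concept: list.copy() creates independent copy.
Step by step:
`a = [4, 7, 1]` → a = [4, 7, 1]
`b = a.copy()` → b = [4, 7, 1]
`a.append(952)` → a = [4, 7, 1, 952]
`print(a)` → prints [4, 7, 1, 952]
`print(b)` → prints [4, 7, 1]

Answer:
[4, 7, 1, 952]
[4, 7, 1]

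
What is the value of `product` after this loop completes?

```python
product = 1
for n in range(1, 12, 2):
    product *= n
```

Product of 1, 3, 5, ... up to 11
`product` takes the values: 1 → 3 → 15 → 105 → 945 → 10395

Answer: 10395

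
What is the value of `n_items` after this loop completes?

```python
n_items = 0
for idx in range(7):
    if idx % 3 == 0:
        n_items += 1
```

Count numbers divisible by 3 in range(7)
`n_items` takes the values: 0 → 1 → 2 → 3

Answer: 3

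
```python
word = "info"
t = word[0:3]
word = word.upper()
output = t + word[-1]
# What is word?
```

Trace:
`word = "info"` → word = 'info'
`t = word[0:3]` → t = 'inf'
`word = word.upper()` → word = 'INFO'
`output = t + word[-1]` → output = 'infO'
So word = 'INFO'

Answer: 'INFO'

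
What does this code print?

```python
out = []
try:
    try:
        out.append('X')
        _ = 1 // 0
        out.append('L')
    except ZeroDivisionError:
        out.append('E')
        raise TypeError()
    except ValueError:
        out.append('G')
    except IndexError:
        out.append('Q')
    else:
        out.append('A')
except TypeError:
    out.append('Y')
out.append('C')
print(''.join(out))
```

Execution trace: 'X' (inner try body) → 'E' (inner except ZeroDivisionError) → 'Y' (outer except TypeError) → 'C' (after the try/except). Output: XEYC

Answer: XEYC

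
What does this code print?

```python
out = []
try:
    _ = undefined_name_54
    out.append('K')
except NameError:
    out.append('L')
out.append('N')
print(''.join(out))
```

Execution trace: 'L' (except NameError) → 'N' (after the try/except). Output: LN

Answer: LN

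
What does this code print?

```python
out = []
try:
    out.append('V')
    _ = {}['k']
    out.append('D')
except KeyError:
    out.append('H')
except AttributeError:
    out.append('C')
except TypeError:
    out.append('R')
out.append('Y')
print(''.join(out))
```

Execution trace: 'V' (try body) → 'H' (except KeyError) → 'Y' (after the try/except). Output: VHY

Answer: VHY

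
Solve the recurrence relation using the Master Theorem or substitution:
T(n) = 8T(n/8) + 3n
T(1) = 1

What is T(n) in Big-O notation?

By Master Theorem: a=8, b=8, f(n)=3n. Since log_8(8) = 1 and f(n) = Θ(n^1), Case 2 applies. T(n) = O(n log n).

Answer: O(n log n)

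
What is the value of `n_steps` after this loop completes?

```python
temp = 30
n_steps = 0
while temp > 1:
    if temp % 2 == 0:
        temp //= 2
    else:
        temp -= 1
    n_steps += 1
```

Steps to reduce 30 to 1
`n_steps` takes the values: 0 → 1 → 2 → 3 → 4 → 5 → 6 → 7

Answer: 7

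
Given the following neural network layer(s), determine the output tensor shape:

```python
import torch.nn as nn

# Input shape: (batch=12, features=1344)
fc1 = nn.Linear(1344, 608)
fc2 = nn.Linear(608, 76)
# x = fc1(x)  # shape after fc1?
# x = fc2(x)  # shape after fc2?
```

Input: (12, 1344) -> after fc1: (12, 608) -> Output: (12, 76)

Answer: (12, 76)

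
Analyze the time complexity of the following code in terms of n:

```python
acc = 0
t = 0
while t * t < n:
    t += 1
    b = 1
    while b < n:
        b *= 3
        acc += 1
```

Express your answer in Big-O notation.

Each loop level contributes: √n × log n. Multiplying the contributions gives O(√n log n).

Answer: O(√n log n)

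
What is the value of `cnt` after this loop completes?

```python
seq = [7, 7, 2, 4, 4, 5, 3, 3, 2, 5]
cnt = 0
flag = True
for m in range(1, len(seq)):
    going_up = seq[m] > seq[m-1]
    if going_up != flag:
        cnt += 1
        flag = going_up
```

Count direction changes in [7, 7, 2, 4, 4, 5, 3, 3, 2, 5]
`cnt` takes the values: 0 → 1 → 2 → 3 → 4 → 5 → 6

Answer: 6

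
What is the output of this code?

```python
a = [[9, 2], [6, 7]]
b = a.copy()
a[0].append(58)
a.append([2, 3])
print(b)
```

Key concept: shallow copy with nested lists.
Step by step:
`a = [[9, 2], [6, 7]]` → a = [[9, 2], [6, 7]]
`b = a.copy()` → b = [[9, 2], [6, 7]]
`a[0].append(58)` → a = [[9, 2, 58], [6, 7]]; b = [[9, 2, 58], [6, 7]]
`a.append([2, 3])` → a = [[9, 2, 58], [6, 7], [2, 3]]
`print(b)` → prints [[9, 2, 58], [6, 7]]

Answer: [[9, 2, 58], [6, 7]]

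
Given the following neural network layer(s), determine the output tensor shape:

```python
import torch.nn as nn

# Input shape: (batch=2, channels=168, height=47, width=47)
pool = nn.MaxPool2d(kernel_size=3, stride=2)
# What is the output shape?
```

Input: (2, 168, 47, 47) -> Output: (2, 168, 23, 23)

Answer: (2, 168, 23, 23)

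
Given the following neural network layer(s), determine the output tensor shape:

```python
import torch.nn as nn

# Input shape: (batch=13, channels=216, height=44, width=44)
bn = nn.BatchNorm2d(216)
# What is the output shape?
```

Input: (13, 216, 44, 44) -> Output: (13, 216, 44, 44)

Answer: (13, 216, 44, 44)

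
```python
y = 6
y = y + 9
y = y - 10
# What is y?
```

Trace:
`y = 6` → y = 6
`y = y + 9` → y = 15
`y = y - 10` → y = 5
So y = 5

Answer: 5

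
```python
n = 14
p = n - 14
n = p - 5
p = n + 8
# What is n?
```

Trace:
`n = 14` → n = 14
`p = n - 14` → p = 0
`n = p - 5` → n = -5
`p = n + 8` → p = 3
So n = -5

Answer: -5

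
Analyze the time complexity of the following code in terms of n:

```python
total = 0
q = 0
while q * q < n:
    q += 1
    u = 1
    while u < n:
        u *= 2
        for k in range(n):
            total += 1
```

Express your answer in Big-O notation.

Each loop level contributes: √n × log n × n. Multiplying the contributions gives O(n√n log n).

Answer: O(n√n log n)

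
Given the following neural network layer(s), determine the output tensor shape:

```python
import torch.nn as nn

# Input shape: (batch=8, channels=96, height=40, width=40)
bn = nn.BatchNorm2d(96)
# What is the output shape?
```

Input: (8, 96, 40, 40) -> Output: (8, 96, 40, 40)

Answer: (8, 96, 40, 40)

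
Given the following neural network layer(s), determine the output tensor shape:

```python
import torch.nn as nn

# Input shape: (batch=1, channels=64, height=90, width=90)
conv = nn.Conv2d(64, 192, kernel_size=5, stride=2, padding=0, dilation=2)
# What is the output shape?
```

Input: (1, 64, 90, 90) -> Output: (1, 192, 41, 41)

Answer: (1, 192, 41, 41)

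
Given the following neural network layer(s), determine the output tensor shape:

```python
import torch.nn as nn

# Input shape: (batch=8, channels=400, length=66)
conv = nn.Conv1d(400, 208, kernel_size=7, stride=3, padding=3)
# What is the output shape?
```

Input: (8, 400, 66) -> Output: (8, 208, 22)

Answer: (8, 208, 22)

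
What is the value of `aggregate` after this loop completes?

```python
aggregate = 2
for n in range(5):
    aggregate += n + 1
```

Start at 2, add 1 to 5 = 17
`aggregate` takes the values: 2 → 3 → 5 → 8 → 12 → 17

Answer: 17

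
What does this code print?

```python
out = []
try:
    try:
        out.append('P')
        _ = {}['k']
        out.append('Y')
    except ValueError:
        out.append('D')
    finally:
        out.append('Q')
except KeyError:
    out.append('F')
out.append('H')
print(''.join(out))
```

Execution trace: 'P' (try body) → 'Q' (finally) → 'F' (outer except KeyError) → 'H' (after the try/except). Output: PQFH

Answer: PQFH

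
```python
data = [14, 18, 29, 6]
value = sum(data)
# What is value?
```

Trace:
`data = [14, 18, 29, 6]` → data = [14, 18, 29, 6]
`value = sum(data)` → value = 67
So value = 67

Answer: 67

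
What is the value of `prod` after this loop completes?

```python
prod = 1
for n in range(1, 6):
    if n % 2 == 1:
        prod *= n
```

Product of odd numbers 1 to 5
`prod` takes the values: 1 → 3 → 15

Answer: 15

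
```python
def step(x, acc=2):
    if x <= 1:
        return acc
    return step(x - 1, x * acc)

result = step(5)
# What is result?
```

Accumulator trace (n, acc): (5, 2) -> (4, 10) -> (3, 40) -> (2, 120) -> (1, 240) -> return 240

Answer: 240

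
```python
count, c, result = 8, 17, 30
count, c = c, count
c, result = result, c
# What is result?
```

Trace:
`count, c, result = 8, 17, 30` → count = 8; c = 17; result = 30
`count, c = c, count` → count = 17; c = 8
`c, result = result, c` → c = 30; result = 8
So result = 8

Answer: 8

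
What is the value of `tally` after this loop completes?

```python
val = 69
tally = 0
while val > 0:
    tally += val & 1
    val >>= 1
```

Count set bits in 69 (binary: 0b1000101)
`tally` takes the values: 0 → 1 → 2 → 3

Answer: 3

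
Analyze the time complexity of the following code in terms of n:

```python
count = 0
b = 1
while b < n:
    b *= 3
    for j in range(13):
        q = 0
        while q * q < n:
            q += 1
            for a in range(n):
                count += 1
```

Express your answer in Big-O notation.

Each loop level contributes: log n × 1 × √n × n. Multiplying the contributions gives O(n√n log n).

Answer: O(n√n log n)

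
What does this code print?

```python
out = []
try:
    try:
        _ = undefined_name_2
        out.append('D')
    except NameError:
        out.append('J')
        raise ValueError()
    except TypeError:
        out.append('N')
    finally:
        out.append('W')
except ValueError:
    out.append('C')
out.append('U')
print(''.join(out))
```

Execution trace: 'J' (inner except NameError) → 'W' (inner finally) → 'C' (outer except ValueError) → 'U' (after the try/except). Output: JWCU

Answer: JWCU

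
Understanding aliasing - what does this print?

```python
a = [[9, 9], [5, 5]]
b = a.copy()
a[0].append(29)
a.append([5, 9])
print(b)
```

Key concept: shallow copy with nested lists.
Step by step:
`a = [[9, 9], [5, 5]]` → a = [[9, 9], [5, 5]]
`b = a.copy()` → b = [[9, 9], [5, 5]]
`a[0].append(29)` → a = [[9, 9, 29], [5, 5]]; b = [[9, 9, 29], [5, 5]]
`a.append([5, 9])` → a = [[9, 9, 29], [5, 5], [5, 9]]
`print(b)` → prints [[9, 9, 29], [5, 5]]

Answer: [[9, 9, 29], [5, 5]]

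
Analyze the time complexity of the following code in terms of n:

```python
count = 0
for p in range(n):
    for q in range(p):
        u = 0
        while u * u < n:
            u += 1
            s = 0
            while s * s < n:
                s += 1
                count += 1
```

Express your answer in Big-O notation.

Each loop level contributes: n × n × √n × √n. Multiplying the contributions gives O(n^3).

Answer: O(n^3)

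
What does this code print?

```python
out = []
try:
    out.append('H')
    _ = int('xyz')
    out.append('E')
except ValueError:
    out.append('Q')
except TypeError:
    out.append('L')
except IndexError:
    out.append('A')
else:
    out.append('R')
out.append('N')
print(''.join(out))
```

Execution trace: 'H' (try body) → 'Q' (except ValueError) → 'N' (after the try/except). Output: HQN

Answer: HQN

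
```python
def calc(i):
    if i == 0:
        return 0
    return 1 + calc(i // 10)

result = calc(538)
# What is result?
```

Count of digits of 538: 3

Answer: 3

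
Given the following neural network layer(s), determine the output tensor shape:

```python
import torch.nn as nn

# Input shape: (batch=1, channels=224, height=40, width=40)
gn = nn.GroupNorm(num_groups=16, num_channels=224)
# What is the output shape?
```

Input: (1, 224, 40, 40) -> Output: (1, 224, 40, 40)

Answer: (1, 224, 40, 40)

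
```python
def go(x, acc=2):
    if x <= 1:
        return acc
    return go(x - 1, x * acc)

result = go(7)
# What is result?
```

Accumulator trace (n, acc): (7, 2) -> (6, 14) -> (5, 84) -> (4, 420) -> (3, 1680) -> (2, 5040) -> (1, 10080) -> return 10080

Answer: 10080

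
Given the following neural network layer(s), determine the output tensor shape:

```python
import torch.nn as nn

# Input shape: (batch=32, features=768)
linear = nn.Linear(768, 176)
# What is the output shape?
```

Input: (32, 768) -> Output: (32, 176)

Answer: (32, 176)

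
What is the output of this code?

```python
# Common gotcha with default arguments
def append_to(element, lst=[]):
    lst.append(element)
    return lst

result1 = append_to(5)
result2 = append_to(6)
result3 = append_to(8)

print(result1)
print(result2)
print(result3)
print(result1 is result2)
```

Key concept: mutable default argument gotcha.
Step by step:
`result1 = append_to(5)` → result1 = [5]
`result2 = append_to(6)` → result1 = [5, 6] (same object as result2); result2 = [5, 6] (same object as result1)
`result3 = append_to(8)` → result1 = [5, 6, 8] (same object as result2, result3); result2 = [5, 6, 8] (same object as result1, result3); result3 = [5, 6, 8] (same object as result1, result2)
`print(result1)` → prints [5, 6, 8]
`print(result2)` → prints [5, 6, 8]
`print(result3)` → prints [5, 6, 8]
`print(result1 is result2)` → prints True

Answer:
[5, 6, 8]
[5, 6, 8]
[5, 6, 8]
True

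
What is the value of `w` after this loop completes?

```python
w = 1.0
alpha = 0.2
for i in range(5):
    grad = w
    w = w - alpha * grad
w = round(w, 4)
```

Gradient descent: w = 1.0 * (1 - 0.2)^5
`w` takes the values: 1.0 → 0.8 → 0.64 → 0.512 → 0.4096 → 0.32768 → 0.3277

Answer: 0.3277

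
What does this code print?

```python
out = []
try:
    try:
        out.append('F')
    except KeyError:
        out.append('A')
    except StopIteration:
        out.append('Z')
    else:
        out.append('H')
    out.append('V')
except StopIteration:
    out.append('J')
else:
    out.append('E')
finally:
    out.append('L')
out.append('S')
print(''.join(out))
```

Execution trace: 'F' (inner try body, no exception) → 'H' (inner else) → 'V' (try body, no exception) → 'E' (else) → 'L' (finally) → 'S' (after the try/except). Output: FHVELS

Answer: FHVELS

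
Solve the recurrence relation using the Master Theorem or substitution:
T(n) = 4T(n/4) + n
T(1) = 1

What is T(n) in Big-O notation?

By Master Theorem: a=4, b=4, f(n)=n. Since log_4(4) = 1 and f(n) = Θ(n^1), Case 2 applies. T(n) = O(n log n).

Answer: O(n log n)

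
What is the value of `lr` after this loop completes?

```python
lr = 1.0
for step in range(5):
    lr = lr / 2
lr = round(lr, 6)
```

Halving LR 5 times: 1 / 2^5
`lr` takes the values: 1.0 → 0.5 → 0.25 → 0.125 → 0.0625 → 0.03125

Answer: 0.03125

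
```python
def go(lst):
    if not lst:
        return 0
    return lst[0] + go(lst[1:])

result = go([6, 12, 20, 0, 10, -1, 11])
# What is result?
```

6 + 12 + 20 + 0 + 10 + (-1) + 11 + 0 = 58

Answer: 58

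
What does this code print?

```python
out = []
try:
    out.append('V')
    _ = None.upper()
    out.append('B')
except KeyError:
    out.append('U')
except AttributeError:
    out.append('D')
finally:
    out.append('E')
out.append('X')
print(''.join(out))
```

Execution trace: 'V' (try body) → 'D' (except AttributeError) → 'E' (finally) → 'X' (after the try/except). Output: VDEX

Answer: VDEX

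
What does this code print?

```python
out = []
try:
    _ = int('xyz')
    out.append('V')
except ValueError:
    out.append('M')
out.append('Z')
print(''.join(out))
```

Execution trace: 'M' (except ValueError) → 'Z' (after the try/except). Output: MZ

Answer: MZ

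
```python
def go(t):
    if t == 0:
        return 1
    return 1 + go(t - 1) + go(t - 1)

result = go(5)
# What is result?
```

go(t) = 1 + 2·go(t-1), go(0)=1. Closed form: (1+1)·2^5 - 1 = 63.

Answer: 63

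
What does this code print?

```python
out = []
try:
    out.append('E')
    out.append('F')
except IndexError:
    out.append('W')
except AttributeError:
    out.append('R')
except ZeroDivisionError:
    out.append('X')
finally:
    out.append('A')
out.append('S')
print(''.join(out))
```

Execution trace: 'E' (try body) → 'F' (try body, no exception) → 'A' (finally) → 'S' (after the try/except). Output: EFAS

Answer: EFAS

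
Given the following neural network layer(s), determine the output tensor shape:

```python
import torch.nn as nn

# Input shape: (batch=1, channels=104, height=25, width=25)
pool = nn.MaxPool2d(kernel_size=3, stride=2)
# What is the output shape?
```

Input: (1, 104, 25, 25) -> Output: (1, 104, 12, 12)

Answer: (1, 104, 12, 12)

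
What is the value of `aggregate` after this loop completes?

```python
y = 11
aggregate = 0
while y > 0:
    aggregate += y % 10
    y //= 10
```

Sum digits of 11
`aggregate` takes the values: 0 → 1 → 2

Answer: 2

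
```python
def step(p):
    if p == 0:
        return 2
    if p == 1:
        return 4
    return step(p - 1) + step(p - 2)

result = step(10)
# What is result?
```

Build up from base cases: step(0)=2, step(1)=4, step(2)=6, step(3)=10, step(4)=16, step(5)=26, step(6)=42, ..., step(10)=288

Answer: 288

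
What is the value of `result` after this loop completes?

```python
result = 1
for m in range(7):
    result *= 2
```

2^7 = 128
`result` takes the values: 1 → 2 → 4 → 8 → 16 → 32 → 64 → 128

Answer: 128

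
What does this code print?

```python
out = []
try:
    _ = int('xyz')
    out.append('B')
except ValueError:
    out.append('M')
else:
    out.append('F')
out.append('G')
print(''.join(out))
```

Execution trace: 'M' (except ValueError) → 'G' (after the try/except). Output: MG

Answer: MG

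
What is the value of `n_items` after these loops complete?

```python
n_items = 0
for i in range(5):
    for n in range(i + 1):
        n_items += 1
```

Triangle: 1 + 2 + ... + 5
`n_items` takes the values: 0 → 1 → 2 → 3 → 4 → 5 → 6 → 7 → 8 → 9 → 10 → 11 → 12 → 13 → 14 → 15

Answer: 15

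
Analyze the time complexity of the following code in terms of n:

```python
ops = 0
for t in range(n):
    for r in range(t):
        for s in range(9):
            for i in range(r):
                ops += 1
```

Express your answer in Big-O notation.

Each loop level contributes: n × n × 1 × n. Multiplying the contributions gives O(n^3).

Answer: O(n^3)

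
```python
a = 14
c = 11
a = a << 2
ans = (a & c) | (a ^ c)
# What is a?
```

Trace:
`a = 14` → a = 14
`c = 11` → c = 11
`a = a << 2` → a = 56
`ans = (a & c) | (a ^ c)` → ans = 59
So a = 56

Answer: 56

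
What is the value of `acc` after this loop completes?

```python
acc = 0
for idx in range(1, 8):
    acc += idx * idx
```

Sum of squares 1² to 7² = 140
`acc` takes the values: 0 → 1 → 5 → 14 → 30 → 55 → 91 → 140

Answer: 140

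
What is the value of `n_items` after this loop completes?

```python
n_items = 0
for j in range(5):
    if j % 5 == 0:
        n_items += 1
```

Count numbers divisible by 5 in range(5)
`n_items` takes the values: 0 → 1

Answer: 1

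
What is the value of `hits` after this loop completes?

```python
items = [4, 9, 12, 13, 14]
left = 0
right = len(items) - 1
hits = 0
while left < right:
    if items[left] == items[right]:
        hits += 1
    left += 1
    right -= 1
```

Count matching pairs from ends
`hits` takes the values: 0

Answer: 0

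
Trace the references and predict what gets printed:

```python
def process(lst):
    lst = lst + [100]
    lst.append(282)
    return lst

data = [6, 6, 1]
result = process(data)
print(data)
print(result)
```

Key concept: rebinding parameter vs mutation.
Step by step:
`data = [6, 6, 1]` → data = [6, 6, 1]
`result = process(data)` → result = [6, 6, 1, 100, 282]
`print(data)` → prints [6, 6, 1]
`print(result)` → prints [6, 6, 1, 100, 282]

Answer:
[6, 6, 1]
[6, 6, 1, 100, 282]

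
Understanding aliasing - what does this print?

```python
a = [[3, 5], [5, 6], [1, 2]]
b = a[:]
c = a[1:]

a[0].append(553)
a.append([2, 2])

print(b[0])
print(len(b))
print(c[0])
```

Key concept: slice with nested mutation.
Step by step:
`a = [[3, 5], [5, 6], [1, 2]]` → a = [[3, 5], [5, 6], [1, 2]]
`b = a[:]` → b = [[3, 5], [5, 6], [1, 2]]
`c = a[1:]` → c = [[5, 6], [1, 2]]
`a[0].append(553)` → a = [[3, 5, 553], [5, 6], [1, 2]]; b = [[3, 5, 553], [5, 6], [1, 2]]
`a.append([2, 2])` → a = [[3, 5, 553], [5, 6], [1, 2], [2, 2]]
`print(b[0])` → prints [3, 5, 553]
`print(len(b))` → prints 3
`print(c[0])` → prints [5, 6]

Answer:
[3, 5, 553]
3
[5, 6]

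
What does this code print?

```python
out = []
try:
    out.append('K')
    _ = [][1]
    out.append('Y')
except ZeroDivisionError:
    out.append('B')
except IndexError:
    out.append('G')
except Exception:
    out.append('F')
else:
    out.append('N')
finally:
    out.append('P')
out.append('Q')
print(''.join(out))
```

Execution trace: 'K' (try body) → 'G' (except IndexError) → 'P' (finally) → 'Q' (after the try/except). Output: KGPQ

Answer: KGPQ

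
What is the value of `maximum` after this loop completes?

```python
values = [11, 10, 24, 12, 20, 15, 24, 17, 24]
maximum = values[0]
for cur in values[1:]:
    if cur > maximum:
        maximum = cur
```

Maximum of [11, 10, 24, 12, 20, 15, 24, 17, 24]
`maximum` takes the values: 11 → 24

Answer: 24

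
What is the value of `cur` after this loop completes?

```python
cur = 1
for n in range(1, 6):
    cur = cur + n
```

Start at 1, add 1 through 5
`cur` takes the values: 1 → 2 → 4 → 7 → 11 → 16

Answer: 16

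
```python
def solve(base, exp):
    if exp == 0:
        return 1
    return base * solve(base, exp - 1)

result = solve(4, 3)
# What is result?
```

solve(4, 3) = 4 * 4 * 4 = 64

Answer: 64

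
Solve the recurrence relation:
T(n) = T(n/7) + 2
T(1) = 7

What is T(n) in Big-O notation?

Each step divides n by 7 and adds 2. After log_7(n) steps we reach T(1)=7. So T(n) = 2·log_7(n) + 7 = O(log n).

Answer: O(log n)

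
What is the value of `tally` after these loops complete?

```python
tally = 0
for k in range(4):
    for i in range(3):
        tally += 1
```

4 * 3 = 12
`tally` takes the values: 0 → 1 → 2 → 3 → 4 → 5 → 6 → 7 → 8 → 9 → 10 → 11 → 12

Answer: 12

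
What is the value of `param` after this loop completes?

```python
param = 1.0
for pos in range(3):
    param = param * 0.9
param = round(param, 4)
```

Exponential decay: 1.0 * 0.9^3
`param` takes the values: 1.0 → 0.9 → 0.81 → 0.729

Answer: 0.729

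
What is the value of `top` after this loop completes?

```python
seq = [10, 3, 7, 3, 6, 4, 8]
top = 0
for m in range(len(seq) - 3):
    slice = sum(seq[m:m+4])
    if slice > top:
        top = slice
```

Max sum of 4-element window in [10, 3, 7, 3, 6, 4, 8]
`top` takes the values: 0 → 23

Answer: 23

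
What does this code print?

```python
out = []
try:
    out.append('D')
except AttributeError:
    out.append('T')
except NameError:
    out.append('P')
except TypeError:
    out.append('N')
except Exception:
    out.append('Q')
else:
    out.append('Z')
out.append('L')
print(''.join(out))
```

Execution trace: 'D' (try body, no exception) → 'Z' (else) → 'L' (after the try/except). Output: DZL

Answer: DZL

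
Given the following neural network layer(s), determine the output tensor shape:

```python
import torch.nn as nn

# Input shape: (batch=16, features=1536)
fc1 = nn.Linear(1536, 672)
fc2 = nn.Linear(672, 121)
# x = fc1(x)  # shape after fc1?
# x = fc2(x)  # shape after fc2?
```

Input: (16, 1536) -> after fc1: (16, 672) -> Output: (16, 121)

Answer: (16, 121)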